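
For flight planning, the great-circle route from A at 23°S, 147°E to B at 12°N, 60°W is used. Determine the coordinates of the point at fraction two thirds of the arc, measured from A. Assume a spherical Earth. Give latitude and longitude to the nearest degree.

≈ 12°S, 105°W

Convert each endpoint to a unit vector on the sphere (x = cos φ cos λ, y = cos φ sin λ, z = sin φ).
The central angle between the endpoints is δ = arccos(p₁·p₂) ≈ 2.654 rad (152.1°).
Interpolate at f = 2/3 with slerp weights a = sin((1−f)δ)/sin δ ≈ 1.652, b = sin(fδ)/sin δ ≈ 2.093.
p = a·p₁ + b·p₂ ≈ (-0.252, -0.945, -0.210); φ = arcsin(p_z) ≈ -12.14°, λ = atan2(p_y, p_x) ≈ -104.91°.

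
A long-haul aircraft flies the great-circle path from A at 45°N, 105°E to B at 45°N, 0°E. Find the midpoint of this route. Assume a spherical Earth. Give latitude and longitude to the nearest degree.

≈ 59°N, 53°E

The haversine formula gives a central angle δ ≈ 1.191 rad (68.2°) between the endpoints.
Interpolate at f = 1/2 with slerp weights a = sin((1−f)δ)/sin δ ≈ 0.604, b = sin(fδ)/sin δ ≈ 0.604.
p = a·p₁ + b·p₂ ≈ (0.317, 0.413, 0.854); φ = arcsin(p_z) ≈ 58.67°, λ = atan2(p_y, p_x) ≈ 52.50°.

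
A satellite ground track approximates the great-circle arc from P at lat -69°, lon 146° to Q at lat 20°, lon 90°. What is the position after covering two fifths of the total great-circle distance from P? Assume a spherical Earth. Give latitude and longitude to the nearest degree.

Convert each endpoint to a unit vector on the sphere (x = cos φ cos λ, y = cos φ sin λ, z = sin φ).
The central angle between the endpoints is δ = arccos(p₁·p₂) ≈ 1.702 rad (97.5°).
Interpolate at f = 2/5 with slerp weights a = sin((1−f)δ)/sin δ ≈ 0.860, b = sin(fδ)/sin δ ≈ 0.635.
p = a·p₁ + b·p₂ ≈ (-0.256, 0.769, -0.586); φ = arcsin(p_z) ≈ -35.87°, λ = atan2(p_y, p_x) ≈ 108.38°.

≈ lat -36°, lon 108°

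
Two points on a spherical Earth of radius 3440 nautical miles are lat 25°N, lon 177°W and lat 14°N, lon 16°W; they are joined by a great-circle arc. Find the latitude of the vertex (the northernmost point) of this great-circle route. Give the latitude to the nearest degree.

The great circle lies in the plane with unit normal n̂ = (p₁ × p₂)/|p₁ × p₂|.
Here n̂_z ≈ +0.418; the vertex latitude is φ_max = arccos|n̂_z| ≈ 65.3°.
Check via Clairaut: cos φ_max = |cos φ₁| · sin C = cos(25.0°)·sin(27.5°) ≈ 0.418, again giving ≈ 65.3°.

≈ 65°N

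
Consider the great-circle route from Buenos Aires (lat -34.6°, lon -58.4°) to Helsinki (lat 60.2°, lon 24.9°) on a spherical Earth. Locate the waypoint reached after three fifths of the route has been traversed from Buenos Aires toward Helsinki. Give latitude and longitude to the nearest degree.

≈ lat 27°, lon -23°

Convert each endpoint to a unit vector on the sphere (x = cos φ cos λ, y = cos φ sin λ, z = sin φ).
The central angle between the endpoints is δ = arccos(p₁·p₂) ≈ 2.032 rad (116.4°).
Interpolate at f = 3/5 with slerp weights a = sin((1−f)δ)/sin δ ≈ 0.811, b = sin(fδ)/sin δ ≈ 1.048.
p = a·p₁ + b·p₂ ≈ (0.822, -0.349, 0.449); φ = arcsin(p_z) ≈ 26.69°, λ = atan2(p_y, p_x) ≈ -23.01°.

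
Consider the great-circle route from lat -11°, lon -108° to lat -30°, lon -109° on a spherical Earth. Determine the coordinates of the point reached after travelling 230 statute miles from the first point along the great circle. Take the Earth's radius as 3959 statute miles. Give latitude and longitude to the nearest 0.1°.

The haversine formula gives a central angle δ ≈ 0.332 rad (19.0°) between the endpoints. The total great-circle distance is δ·R ≈ 0.332 × 3959 ≈ 1314 mi, so the target fraction is f = 230/1314 ≈ 0.175.
Interpolate at f ≈ 0.175 with slerp weights a = sin((1−f)δ)/sin δ ≈ 0.830, b = sin(fδ)/sin δ ≈ 0.178.
p = a·p₁ + b·p₂ ≈ (-0.302, -0.921, -0.247); φ = arcsin(p_z) ≈ -14.33°, λ = atan2(p_y, p_x) ≈ -108.16°.

≈ lat -14.3°, lon -108.2°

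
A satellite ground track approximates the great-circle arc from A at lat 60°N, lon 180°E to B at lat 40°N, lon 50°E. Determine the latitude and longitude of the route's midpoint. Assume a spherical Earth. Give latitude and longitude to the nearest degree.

From cos δ = sin φ₁ sin φ₂ + cos φ₁ cos φ₂ cos Δλ, the central angle is δ ≈ 1.255 rad (71.9°).
Interpolate at f = 1/2 with slerp weights a = sin((1−f)δ)/sin δ ≈ 0.618, b = sin(fδ)/sin δ ≈ 0.618.
p = a·p₁ + b·p₂ ≈ (-0.005, 0.362, 0.932); φ = arcsin(p_z) ≈ 68.75°, λ = atan2(p_y, p_x) ≈ 90.74°.

≈ lat 69°N, lon 91°E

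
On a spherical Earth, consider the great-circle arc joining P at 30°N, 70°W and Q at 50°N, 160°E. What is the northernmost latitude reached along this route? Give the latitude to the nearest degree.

The great circle lies in the plane with unit normal n̂ = (p₁ × p₂)/|p₁ × p₂|.
Here n̂_z ≈ -0.427; the vertex latitude is φ_max = arccos|n̂_z| ≈ 64.7°.
Check via Clairaut: cos φ_max = |cos φ₁| · sin C = cos(30.0°)·sin(29.5°) ≈ 0.427, again giving ≈ 64.7°.

≈ 65°N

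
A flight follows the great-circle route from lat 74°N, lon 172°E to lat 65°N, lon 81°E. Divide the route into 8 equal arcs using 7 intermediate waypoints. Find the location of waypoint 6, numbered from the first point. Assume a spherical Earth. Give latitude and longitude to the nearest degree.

≈ lat 71°N, lon 94°E

Convert each endpoint to a unit vector on the sphere (x = cos φ cos λ, y = cos φ sin λ, z = sin φ).
The central angle between the endpoints is δ = arccos(p₁·p₂) ≈ 0.517 rad (29.6°).
Interpolate at f = 6/8 with slerp weights a = sin((1−f)δ)/sin δ ≈ 0.261, b = sin(fδ)/sin δ ≈ 0.765.
p = a·p₁ + b·p₂ ≈ (-0.021, 0.329, 0.944); φ = arcsin(p_z) ≈ 70.73°, λ = atan2(p_y, p_x) ≈ 93.58°.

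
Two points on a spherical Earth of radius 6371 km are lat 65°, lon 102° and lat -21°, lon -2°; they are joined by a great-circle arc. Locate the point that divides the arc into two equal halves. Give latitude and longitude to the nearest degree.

≈ lat 31°, lon 24°

Write both endpoints as unit vectors p₁, p₂ with components (cos φ cos λ, cos φ sin λ, sin φ).
The central angle between the endpoints is δ = arccos(p₁·p₂) ≈ 2.005 rad (114.8°).
Interpolate at f = 1/2 with slerp weights a = sin((1−f)δ)/sin δ ≈ 0.929, b = sin(fδ)/sin δ ≈ 0.929.
p = a·p₁ + b·p₂ ≈ (0.785, 0.354, 0.509); φ = arcsin(p_z) ≈ 30.59°, λ = atan2(p_y, p_x) ≈ 24.26°.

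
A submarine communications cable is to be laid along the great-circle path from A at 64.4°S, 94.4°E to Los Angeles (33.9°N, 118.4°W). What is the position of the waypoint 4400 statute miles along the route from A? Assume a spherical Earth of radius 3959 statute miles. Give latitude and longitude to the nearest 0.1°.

≈ 40.8°S, 149.2°W

The haversine formula gives a central angle δ ≈ 2.506 rad (143.6°) between the endpoints. The total great-circle distance is δ·R ≈ 2.506 × 3959 ≈ 9919 mi, so the target fraction is f = 4400/9919 ≈ 0.444.
Interpolate at f ≈ 0.444 with slerp weights a = sin((1−f)δ)/sin δ ≈ 1.657, b = sin(fδ)/sin δ ≈ 1.509.
p = a·p₁ + b·p₂ ≈ (-0.651, -0.388, -0.653); φ = arcsin(p_z) ≈ -40.77°, λ = atan2(p_y, p_x) ≈ -149.21°.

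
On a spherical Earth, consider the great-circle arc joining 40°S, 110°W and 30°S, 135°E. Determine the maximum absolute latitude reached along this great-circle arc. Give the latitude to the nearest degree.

≈ 53°S

The great circle lies in the plane with unit normal n̂ = (p₁ × p₂)/|p₁ × p₂|.
Here n̂_z ≈ -0.602; the vertex latitude is φ_max = arccos|n̂_z| ≈ 53.0°.
Check via Clairaut: cos φ_max = |cos φ₁| · sin C = cos(40.0°)·sin(128.2°) ≈ 0.602, again giving ≈ 53.0°.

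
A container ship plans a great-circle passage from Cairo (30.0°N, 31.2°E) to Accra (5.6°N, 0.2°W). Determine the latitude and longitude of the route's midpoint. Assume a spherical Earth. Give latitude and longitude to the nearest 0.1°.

≈ (18.4°N, 14.4°E)

Write both endpoints as unit vectors p₁, p₂ with components (cos φ cos λ, cos φ sin λ, sin φ).
The central angle between the endpoints is δ = arccos(p₁·p₂) ≈ 0.669 rad (38.3°).
Interpolate at f = 1/2 with slerp weights a = sin((1−f)δ)/sin δ ≈ 0.529, b = sin(fδ)/sin δ ≈ 0.529.
p = a·p₁ + b·p₂ ≈ (0.919, 0.236, 0.316); φ = arcsin(p_z) ≈ 18.44°, λ = atan2(p_y, p_x) ≈ 14.38°.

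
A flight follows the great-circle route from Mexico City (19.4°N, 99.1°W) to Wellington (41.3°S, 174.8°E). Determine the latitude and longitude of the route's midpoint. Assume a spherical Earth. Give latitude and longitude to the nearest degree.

From cos δ = sin φ₁ sin φ₂ + cos φ₁ cos φ₂ cos Δλ, the central angle is δ ≈ 1.743 rad (99.8°).
Interpolate at f = 1/2 with slerp weights a = sin((1−f)δ)/sin δ ≈ 0.777, b = sin(fδ)/sin δ ≈ 0.777.
p = a·p₁ + b·p₂ ≈ (-0.697, -0.670, -0.255); φ = arcsin(p_z) ≈ -14.75°, λ = atan2(p_y, p_x) ≈ -136.11°.

≈ 15°S, 136°W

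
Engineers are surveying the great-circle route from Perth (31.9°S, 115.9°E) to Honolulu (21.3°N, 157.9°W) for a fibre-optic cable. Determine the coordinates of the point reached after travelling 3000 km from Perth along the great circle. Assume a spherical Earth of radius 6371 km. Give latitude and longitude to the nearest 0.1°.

≈ 19.8°S, 142.8°E

Write both endpoints as unit vectors p₁, p₂ with components (cos φ cos λ, cos φ sin λ, sin φ).
The central angle between the endpoints is δ = arccos(p₁·p₂) ≈ 1.711 rad (98.0°). The total great-circle distance is δ·R ≈ 1.711 × 6371 ≈ 10899 km, so the target fraction is f = 3000/10899 ≈ 0.275.
Interpolate at f ≈ 0.275 with slerp weights a = sin((1−f)δ)/sin δ ≈ 0.955, b = sin(fδ)/sin δ ≈ 0.458.
p = a·p₁ + b·p₂ ≈ (-0.750, 0.569, -0.338); φ = arcsin(p_z) ≈ -19.77°, λ = atan2(p_y, p_x) ≈ 142.81°.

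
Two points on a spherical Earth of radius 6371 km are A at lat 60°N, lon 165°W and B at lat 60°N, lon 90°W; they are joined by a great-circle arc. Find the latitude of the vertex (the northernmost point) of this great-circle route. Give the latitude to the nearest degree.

≈ 65°N

The great circle lies in the plane with unit normal n̂ = (p₁ × p₂)/|p₁ × p₂|.
Here n̂_z ≈ +0.416; the vertex latitude is φ_max = arccos|n̂_z| ≈ 65.4°.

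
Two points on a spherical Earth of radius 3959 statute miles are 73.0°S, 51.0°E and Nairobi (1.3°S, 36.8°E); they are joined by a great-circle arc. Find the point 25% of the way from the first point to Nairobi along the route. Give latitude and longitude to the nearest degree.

≈ 55°S, 43°E

Write both endpoints as unit vectors p₁, p₂ with components (cos φ cos λ, cos φ sin λ, sin φ).
The central angle between the endpoints is δ = arccos(p₁·p₂) ≈ 1.261 rad (72.2°).
Interpolate at f = 0.25 with slerp weights a = sin((1−f)δ)/sin δ ≈ 0.851, b = sin(fδ)/sin δ ≈ 0.326.
p = a·p₁ + b·p₂ ≈ (0.417, 0.388, -0.822); φ = arcsin(p_z) ≈ -55.25°, λ = atan2(p_y, p_x) ≈ 42.95°.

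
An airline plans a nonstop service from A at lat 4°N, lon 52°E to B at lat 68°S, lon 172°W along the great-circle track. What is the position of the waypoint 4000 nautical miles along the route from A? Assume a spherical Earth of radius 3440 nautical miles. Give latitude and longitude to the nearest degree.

From cos δ = sin φ₁ sin φ₂ + cos φ₁ cos φ₂ cos Δλ, the central angle is δ ≈ 1.911 rad (109.5°). The total great-circle distance is δ·R ≈ 1.911 × 3440 ≈ 6573 nmi, so the target fraction is f = 4000/6573 ≈ 0.609.
Interpolate at f ≈ 0.609 with slerp weights a = sin((1−f)δ)/sin δ ≈ 0.721, b = sin(fδ)/sin δ ≈ 0.974.
p = a·p₁ + b·p₂ ≈ (0.082, 0.516, -0.852); φ = arcsin(p_z) ≈ -58.48°, λ = atan2(p_y, p_x) ≈ 80.99°.

≈ lat 58°S, lon 81°E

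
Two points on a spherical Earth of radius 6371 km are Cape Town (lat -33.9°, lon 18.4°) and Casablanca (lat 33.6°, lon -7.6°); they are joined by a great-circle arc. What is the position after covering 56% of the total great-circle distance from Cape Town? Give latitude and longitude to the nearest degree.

≈ lat 4°, lon 4°

Convert each endpoint to a unit vector on the sphere (x = cos φ cos λ, y = cos φ sin λ, z = sin φ).
The central angle between the endpoints is δ = arccos(p₁·p₂) ≈ 1.253 rad (71.8°).
Interpolate at f = 0.56 with slerp weights a = sin((1−f)δ)/sin δ ≈ 0.551, b = sin(fδ)/sin δ ≈ 0.679.
p = a·p₁ + b·p₂ ≈ (0.995, 0.070, 0.068); φ = arcsin(p_z) ≈ 3.93°, λ = atan2(p_y, p_x) ≈ 4.00°.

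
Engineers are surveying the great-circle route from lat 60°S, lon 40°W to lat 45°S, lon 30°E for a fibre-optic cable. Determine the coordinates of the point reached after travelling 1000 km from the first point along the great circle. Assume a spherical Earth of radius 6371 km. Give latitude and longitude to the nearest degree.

From cos δ = sin φ₁ sin φ₂ + cos φ₁ cos φ₂ cos Δλ, the central angle is δ ≈ 0.748 rad (42.8°). The total great-circle distance is δ·R ≈ 0.748 × 6371 ≈ 4763 km, so the target fraction is f = 1000/4763 ≈ 0.210.
Interpolate at f ≈ 0.210 with slerp weights a = sin((1−f)δ)/sin δ ≈ 0.819, b = sin(fδ)/sin δ ≈ 0.230.
p = a·p₁ + b·p₂ ≈ (0.455, -0.182, -0.872); φ = arcsin(p_z) ≈ -60.69°, λ = atan2(p_y, p_x) ≈ -21.82°.

≈ lat 61°S, lon 22°W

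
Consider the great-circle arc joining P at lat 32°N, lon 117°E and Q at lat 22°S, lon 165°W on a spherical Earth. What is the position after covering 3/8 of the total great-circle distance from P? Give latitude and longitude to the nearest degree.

Write both endpoints as unit vectors p₁, p₂ with components (cos φ cos λ, cos φ sin λ, sin φ).
The central angle between the endpoints is δ = arccos(p₁·p₂) ≈ 1.606 rad (92.0°).
Interpolate at f = 3/8 with slerp weights a = sin((1−f)δ)/sin δ ≈ 0.844, b = sin(fδ)/sin δ ≈ 0.567.
p = a·p₁ + b·p₂ ≈ (-0.833, 0.502, 0.235); φ = arcsin(p_z) ≈ 13.59°, λ = atan2(p_y, p_x) ≈ 148.93°.

≈ lat 14°N, lon 149°E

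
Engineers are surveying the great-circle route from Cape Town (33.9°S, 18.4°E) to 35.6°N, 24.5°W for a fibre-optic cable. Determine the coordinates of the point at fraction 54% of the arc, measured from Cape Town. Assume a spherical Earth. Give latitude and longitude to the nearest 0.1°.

From cos δ = sin φ₁ sin φ₂ + cos φ₁ cos φ₂ cos Δλ, the central angle is δ ≈ 1.400 rad (80.2°).
Interpolate at f = 0.54 with slerp weights a = sin((1−f)δ)/sin δ ≈ 0.609, b = sin(fδ)/sin δ ≈ 0.696.
p = a·p₁ + b·p₂ ≈ (0.995, -0.075, 0.065); φ = arcsin(p_z) ≈ 3.75°, λ = atan2(p_y, p_x) ≈ -4.32°.

≈ 3.8°N, 4.3°W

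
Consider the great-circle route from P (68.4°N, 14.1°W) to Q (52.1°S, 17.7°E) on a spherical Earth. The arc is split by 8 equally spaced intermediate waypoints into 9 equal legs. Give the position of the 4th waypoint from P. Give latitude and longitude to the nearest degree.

Write both endpoints as unit vectors p₁, p₂ with components (cos φ cos λ, cos φ sin λ, sin φ).
The central angle between the endpoints is δ = arccos(p₁·p₂) ≈ 2.143 rad (122.8°).
Interpolate at f = 4/9 with slerp weights a = sin((1−f)δ)/sin δ ≈ 1.105, b = sin(fδ)/sin δ ≈ 0.969.
p = a·p₁ + b·p₂ ≈ (0.962, 0.082, 0.262); φ = arcsin(p_z) ≈ 15.20°, λ = atan2(p_y, p_x) ≈ 4.87°.

≈ (15°N, 5°E)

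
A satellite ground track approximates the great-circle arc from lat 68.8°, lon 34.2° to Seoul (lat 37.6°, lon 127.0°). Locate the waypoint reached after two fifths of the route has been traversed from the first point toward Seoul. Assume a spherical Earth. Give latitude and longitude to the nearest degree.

≈ lat 65°, lon 93°

The haversine formula gives a central angle δ ≈ 0.983 rad (56.3°) between the endpoints.
Interpolate at f = 2/5 with slerp weights a = sin((1−f)δ)/sin δ ≈ 0.668, b = sin(fδ)/sin δ ≈ 0.460.
p = a·p₁ + b·p₂ ≈ (-0.020, 0.427, 0.904); φ = arcsin(p_z) ≈ 64.69°, λ = atan2(p_y, p_x) ≈ 92.63°.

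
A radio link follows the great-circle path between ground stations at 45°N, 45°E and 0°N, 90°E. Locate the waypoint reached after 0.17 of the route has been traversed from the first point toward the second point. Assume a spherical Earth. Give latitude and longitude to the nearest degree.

From cos δ = sin φ₁ sin φ₂ + cos φ₁ cos φ₂ cos Δλ, the central angle is δ ≈ 1.047 rad (60.0°).
Interpolate at f = 0.17 with slerp weights a = sin((1−f)δ)/sin δ ≈ 0.882, b = sin(fδ)/sin δ ≈ 0.204.
p = a·p₁ + b·p₂ ≈ (0.441, 0.645, 0.624); φ = arcsin(p_z) ≈ 38.58°, λ = atan2(p_y, p_x) ≈ 55.66°.

≈ 39°N, 56°E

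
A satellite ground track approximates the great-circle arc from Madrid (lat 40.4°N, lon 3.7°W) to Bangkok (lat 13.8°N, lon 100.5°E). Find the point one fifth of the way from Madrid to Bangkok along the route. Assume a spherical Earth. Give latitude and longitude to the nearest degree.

≈ lat 44°N, lon 21°E

Convert each endpoint to a unit vector on the sphere (x = cos φ cos λ, y = cos φ sin λ, z = sin φ).
The central angle between the endpoints is δ = arccos(p₁·p₂) ≈ 1.598 rad (91.5°).
Interpolate at f = 1/5 with slerp weights a = sin((1−f)δ)/sin δ ≈ 0.958, b = sin(fδ)/sin δ ≈ 0.314.
p = a·p₁ + b·p₂ ≈ (0.672, 0.253, 0.696); φ = arcsin(p_z) ≈ 44.09°, λ = atan2(p_y, p_x) ≈ 20.62°.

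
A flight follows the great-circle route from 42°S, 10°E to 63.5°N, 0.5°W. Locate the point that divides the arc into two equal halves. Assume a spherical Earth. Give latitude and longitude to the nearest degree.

Write both endpoints as unit vectors p₁, p₂ with components (cos φ cos λ, cos φ sin λ, sin φ).
The central angle between the endpoints is δ = arccos(p₁·p₂) ≈ 1.847 rad (105.8°).
Interpolate at f = 1/2 with slerp weights a = sin((1−f)δ)/sin δ ≈ 0.829, b = sin(fδ)/sin δ ≈ 0.829.
p = a·p₁ + b·p₂ ≈ (0.977, 0.104, 0.187); φ = arcsin(p_z) ≈ 10.79°, λ = atan2(p_y, p_x) ≈ 6.06°.

≈ 11°N, 6°E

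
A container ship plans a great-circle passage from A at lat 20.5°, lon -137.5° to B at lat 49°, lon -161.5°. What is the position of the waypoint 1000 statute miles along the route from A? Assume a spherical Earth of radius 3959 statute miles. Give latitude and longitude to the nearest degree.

Convert each endpoint to a unit vector on the sphere (x = cos φ cos λ, y = cos φ sin λ, z = sin φ).
The central angle between the endpoints is δ = arccos(p₁·p₂) ≈ 0.599 rad (34.3°). The total great-circle distance is δ·R ≈ 0.599 × 3959 ≈ 2373 mi, so the target fraction is f = 1000/2373 ≈ 0.421.
Interpolate at f ≈ 0.421 with slerp weights a = sin((1−f)δ)/sin δ ≈ 0.602, b = sin(fδ)/sin δ ≈ 0.443.
p = a·p₁ + b·p₂ ≈ (-0.692, -0.473, 0.545); φ = arcsin(p_z) ≈ 33.05°, λ = atan2(p_y, p_x) ≈ -145.61°.

≈ lat 33°, lon -146°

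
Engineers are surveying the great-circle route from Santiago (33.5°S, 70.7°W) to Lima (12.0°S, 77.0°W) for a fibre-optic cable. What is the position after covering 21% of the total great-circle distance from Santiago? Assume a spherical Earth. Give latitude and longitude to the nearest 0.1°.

Write both endpoints as unit vectors p₁, p₂ with components (cos φ cos λ, cos φ sin λ, sin φ).
The central angle between the endpoints is δ = arccos(p₁·p₂) ≈ 0.388 rad (22.3°).
Interpolate at f = 0.21 with slerp weights a = sin((1−f)δ)/sin δ ≈ 0.798, b = sin(fδ)/sin δ ≈ 0.215.
p = a·p₁ + b·p₂ ≈ (0.267, -0.833, -0.485); φ = arcsin(p_z) ≈ -29.01°, λ = atan2(p_y, p_x) ≈ -72.21°.

≈ 29.0°S, 72.2°W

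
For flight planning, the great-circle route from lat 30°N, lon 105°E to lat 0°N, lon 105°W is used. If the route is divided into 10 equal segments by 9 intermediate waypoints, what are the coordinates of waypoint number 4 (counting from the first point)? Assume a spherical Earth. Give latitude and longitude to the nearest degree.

≈ lat 49°N, lon 175°E

Convert each endpoint to a unit vector on the sphere (x = cos φ cos λ, y = cos φ sin λ, z = sin φ).
The central angle between the endpoints is δ = arccos(p₁·p₂) ≈ 2.419 rad (138.6°).
Interpolate at f = 4/10 with slerp weights a = sin((1−f)δ)/sin δ ≈ 1.501, b = sin(fδ)/sin δ ≈ 1.245.
p = a·p₁ + b·p₂ ≈ (-0.659, 0.053, 0.751); φ = arcsin(p_z) ≈ 48.64°, λ = atan2(p_y, p_x) ≈ 175.39°.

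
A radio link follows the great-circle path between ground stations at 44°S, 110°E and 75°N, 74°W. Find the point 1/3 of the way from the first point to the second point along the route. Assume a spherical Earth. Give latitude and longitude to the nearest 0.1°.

≈ 5.6°N, 111.5°E

Write both endpoints as unit vectors p₁, p₂ with components (cos φ cos λ, cos φ sin λ, sin φ).
The central angle between the endpoints is δ = arccos(p₁·p₂) ≈ 2.600 rad (148.9°).
Interpolate at f = 1/3 with slerp weights a = sin((1−f)δ)/sin δ ≈ 1.913, b = sin(fδ)/sin δ ≈ 1.478.
p = a·p₁ + b·p₂ ≈ (-0.365, 0.926, 0.098); φ = arcsin(p_z) ≈ 5.63°, λ = atan2(p_y, p_x) ≈ 111.54°.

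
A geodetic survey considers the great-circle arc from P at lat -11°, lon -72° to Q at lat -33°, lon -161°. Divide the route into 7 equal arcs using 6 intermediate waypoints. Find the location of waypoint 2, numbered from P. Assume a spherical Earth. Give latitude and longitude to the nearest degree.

Convert each endpoint to a unit vector on the sphere (x = cos φ cos λ, y = cos φ sin λ, z = sin φ).
The central angle between the endpoints is δ = arccos(p₁·p₂) ≈ 1.452 rad (83.2°).
Interpolate at f = 2/7 with slerp weights a = sin((1−f)δ)/sin δ ≈ 0.867, b = sin(fδ)/sin δ ≈ 0.406.
p = a·p₁ + b·p₂ ≈ (-0.059, -0.920, -0.387); φ = arcsin(p_z) ≈ -22.74°, λ = atan2(p_y, p_x) ≈ -93.66°.

≈ lat -23°, lon -94°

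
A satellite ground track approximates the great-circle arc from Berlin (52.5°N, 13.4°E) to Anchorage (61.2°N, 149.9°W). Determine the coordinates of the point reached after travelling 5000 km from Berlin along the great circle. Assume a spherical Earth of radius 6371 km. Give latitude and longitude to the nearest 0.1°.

≈ 80.6°N, 125.5°W

Convert each endpoint to a unit vector on the sphere (x = cos φ cos λ, y = cos φ sin λ, z = sin φ).
The central angle between the endpoints is δ = arccos(p₁·p₂) ≈ 1.144 rad (65.5°). The total great-circle distance is δ·R ≈ 1.144 × 6371 ≈ 7286 km, so the target fraction is f = 5000/7286 ≈ 0.686.
Interpolate at f ≈ 0.686 with slerp weights a = sin((1−f)δ)/sin δ ≈ 0.386, b = sin(fδ)/sin δ ≈ 0.776.
p = a·p₁ + b·p₂ ≈ (-0.095, -0.133, 0.987); φ = arcsin(p_z) ≈ 80.58°, λ = atan2(p_y, p_x) ≈ -125.54°.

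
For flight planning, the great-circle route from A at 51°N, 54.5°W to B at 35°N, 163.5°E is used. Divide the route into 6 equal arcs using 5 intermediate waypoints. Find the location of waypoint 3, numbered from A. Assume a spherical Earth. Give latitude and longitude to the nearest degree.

The haversine formula gives a central angle δ ≈ 1.531 rad (87.7°) between the endpoints.
Interpolate at f = 3/6 with slerp weights a = sin((1−f)δ)/sin δ ≈ 0.694, b = sin(fδ)/sin δ ≈ 0.694.
p = a·p₁ + b·p₂ ≈ (-0.291, -0.194, 0.937); φ = arcsin(p_z) ≈ 69.52°, λ = atan2(p_y, p_x) ≈ -146.34°.

≈ 70°N, 146°W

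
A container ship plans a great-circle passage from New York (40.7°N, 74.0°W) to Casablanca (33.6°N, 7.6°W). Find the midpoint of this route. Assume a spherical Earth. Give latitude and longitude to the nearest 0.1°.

The haversine formula gives a central angle δ ≈ 0.910 rad (52.1°) between the endpoints.
Interpolate at f = 1/2 with slerp weights a = sin((1−f)δ)/sin δ ≈ 0.557, b = sin(fδ)/sin δ ≈ 0.557.
p = a·p₁ + b·p₂ ≈ (0.576, -0.467, 0.671); φ = arcsin(p_z) ≈ 42.15°, λ = atan2(p_y, p_x) ≈ -39.04°.

≈ 42.1°N, 39.0°W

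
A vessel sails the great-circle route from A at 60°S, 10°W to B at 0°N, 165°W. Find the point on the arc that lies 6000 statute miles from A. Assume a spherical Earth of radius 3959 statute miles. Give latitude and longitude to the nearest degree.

The haversine formula gives a central angle δ ≈ 2.041 rad (116.9°) between the endpoints. The total great-circle distance is δ·R ≈ 2.041 × 3959 ≈ 8081 mi, so the target fraction is f = 6000/8081 ≈ 0.743.
Interpolate at f ≈ 0.743 with slerp weights a = sin((1−f)δ)/sin δ ≈ 0.563, b = sin(fδ)/sin δ ≈ 1.120.
p = a·p₁ + b·p₂ ≈ (-0.805, -0.339, -0.487); φ = arcsin(p_z) ≈ -29.17°, λ = atan2(p_y, p_x) ≈ -157.17°.

≈ 29°S, 157°W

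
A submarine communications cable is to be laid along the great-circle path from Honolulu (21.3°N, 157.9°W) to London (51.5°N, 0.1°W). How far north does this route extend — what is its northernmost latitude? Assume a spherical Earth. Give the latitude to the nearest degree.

The great circle lies in the plane with unit normal n̂ = (p₁ × p₂)/|p₁ × p₂|.
Here n̂_z ≈ +0.226; the vertex latitude is φ_max = arccos|n̂_z| ≈ 76.9°.
Check via Clairaut: cos φ_max = |cos φ₁| · sin C = cos(21.3°)·sin(14.1°) ≈ 0.226, again giving ≈ 76.9°.

≈ 77°N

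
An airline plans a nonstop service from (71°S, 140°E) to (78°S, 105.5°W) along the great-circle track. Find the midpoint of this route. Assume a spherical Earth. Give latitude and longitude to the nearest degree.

Convert each endpoint to a unit vector on the sphere (x = cos φ cos λ, y = cos φ sin λ, z = sin φ).
The central angle between the endpoints is δ = arccos(p₁·p₂) ≈ 0.458 rad (26.3°).
Interpolate at f = 1/2 with slerp weights a = sin((1−f)δ)/sin δ ≈ 0.513, b = sin(fδ)/sin δ ≈ 0.513.
p = a·p₁ + b·p₂ ≈ (-0.157, 0.005, -0.988); φ = arcsin(p_z) ≈ -80.99°, λ = atan2(p_y, p_x) ≈ 178.32°.

≈ (81°S, 178°E)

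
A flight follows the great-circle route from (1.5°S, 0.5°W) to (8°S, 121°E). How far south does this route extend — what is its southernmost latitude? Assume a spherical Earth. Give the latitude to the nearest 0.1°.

≈ 10.4°S

The great circle lies in the plane with unit normal n̂ = (p₁ × p₂)/|p₁ × p₂|.
Here n̂_z ≈ +0.984; the vertex latitude is φ_max = arccos|n̂_z| ≈ 10.4°.
Check via Clairaut: cos φ_max = |cos φ₁| · sin C = cos(1.5°)·sin(100.2°) ≈ 0.984, again giving ≈ 10.4°.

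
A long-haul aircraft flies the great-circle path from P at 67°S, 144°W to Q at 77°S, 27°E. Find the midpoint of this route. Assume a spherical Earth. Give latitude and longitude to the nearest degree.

Write both endpoints as unit vectors p₁, p₂ with components (cos φ cos λ, cos φ sin λ, sin φ).
The central angle between the endpoints is δ = arccos(p₁·p₂) ≈ 0.626 rad (35.9°).
Interpolate at f = 1/2 with slerp weights a = sin((1−f)δ)/sin δ ≈ 0.526, b = sin(fδ)/sin δ ≈ 0.526.
p = a·p₁ + b·p₂ ≈ (-0.061, -0.067, -0.996); φ = arcsin(p_z) ≈ -84.81°, λ = atan2(p_y, p_x) ≈ -132.21°.

≈ 85°S, 132°W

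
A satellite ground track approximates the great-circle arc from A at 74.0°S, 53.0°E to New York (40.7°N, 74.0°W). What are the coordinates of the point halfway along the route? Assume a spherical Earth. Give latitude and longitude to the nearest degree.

From cos δ = sin φ₁ sin φ₂ + cos φ₁ cos φ₂ cos Δλ, the central angle is δ ≈ 2.423 rad (138.8°).
Interpolate at f = 1/2 with slerp weights a = sin((1−f)δ)/sin δ ≈ 1.422, b = sin(fδ)/sin δ ≈ 1.422.
p = a·p₁ + b·p₂ ≈ (0.533, -0.723, -0.440); φ = arcsin(p_z) ≈ -26.07°, λ = atan2(p_y, p_x) ≈ -53.61°.

≈ 26°S, 54°W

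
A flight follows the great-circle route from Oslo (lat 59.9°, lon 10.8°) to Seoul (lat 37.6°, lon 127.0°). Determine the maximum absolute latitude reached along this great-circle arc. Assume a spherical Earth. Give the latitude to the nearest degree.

≈ 68°

The great circle lies in the plane with unit normal n̂ = (p₁ × p₂)/|p₁ × p₂|.
Here n̂_z ≈ +0.381; the vertex latitude is φ_max = arccos|n̂_z| ≈ 67.6°.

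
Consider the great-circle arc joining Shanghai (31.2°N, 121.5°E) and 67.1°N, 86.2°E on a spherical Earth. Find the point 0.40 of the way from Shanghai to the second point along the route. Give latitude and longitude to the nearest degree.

Convert each endpoint to a unit vector on the sphere (x = cos φ cos λ, y = cos φ sin λ, z = sin φ).
The central angle between the endpoints is δ = arccos(p₁·p₂) ≈ 0.724 rad (41.5°).
Interpolate at f = 0.40 with slerp weights a = sin((1−f)δ)/sin δ ≈ 0.635, b = sin(fδ)/sin δ ≈ 0.431.
p = a·p₁ + b·p₂ ≈ (-0.273, 0.631, 0.726); φ = arcsin(p_z) ≈ 46.58°, λ = atan2(p_y, p_x) ≈ 113.39°.

≈ 47°N, 113°E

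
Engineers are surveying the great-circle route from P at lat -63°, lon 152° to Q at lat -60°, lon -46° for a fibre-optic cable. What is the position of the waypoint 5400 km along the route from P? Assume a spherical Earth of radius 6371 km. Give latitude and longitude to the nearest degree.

≈ lat -68°, lon -49°

From cos δ = sin φ₁ sin φ₂ + cos φ₁ cos φ₂ cos Δλ, the central angle is δ ≈ 0.982 rad (56.2°). The total great-circle distance is δ·R ≈ 0.982 × 6371 ≈ 6253 km, so the target fraction is f = 5400/6253 ≈ 0.864.
Interpolate at f ≈ 0.864 with slerp weights a = sin((1−f)δ)/sin δ ≈ 0.161, b = sin(fδ)/sin δ ≈ 0.902.
p = a·p₁ + b·p₂ ≈ (0.249, -0.290, -0.924); φ = arcsin(p_z) ≈ -67.53°, λ = atan2(p_y, p_x) ≈ -49.38°.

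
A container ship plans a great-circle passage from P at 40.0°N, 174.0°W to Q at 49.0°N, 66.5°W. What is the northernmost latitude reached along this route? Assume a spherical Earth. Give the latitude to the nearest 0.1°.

≈ 59.4°N

The great circle lies in the plane with unit normal n̂ = (p₁ × p₂)/|p₁ × p₂|.
Here n̂_z ≈ +0.509; the vertex latitude is φ_max = arccos|n̂_z| ≈ 59.4°.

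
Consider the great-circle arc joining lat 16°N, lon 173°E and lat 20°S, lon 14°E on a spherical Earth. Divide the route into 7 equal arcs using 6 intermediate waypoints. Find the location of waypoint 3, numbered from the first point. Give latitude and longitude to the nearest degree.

≈ lat 7°S, lon 108°E

Write both endpoints as unit vectors p₁, p₂ with components (cos φ cos λ, cos φ sin λ, sin φ).
The central angle between the endpoints is δ = arccos(p₁·p₂) ≈ 2.786 rad (159.6°).
Interpolate at f = 3/7 with slerp weights a = sin((1−f)δ)/sin δ ≈ 2.875, b = sin(fδ)/sin δ ≈ 2.674.
p = a·p₁ + b·p₂ ≈ (-0.305, 0.945, -0.122); φ = arcsin(p_z) ≈ -7.01°, λ = atan2(p_y, p_x) ≈ 107.88°.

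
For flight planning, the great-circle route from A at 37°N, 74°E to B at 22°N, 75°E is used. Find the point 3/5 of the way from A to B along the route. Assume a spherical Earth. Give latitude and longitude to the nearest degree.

Convert each endpoint to a unit vector on the sphere (x = cos φ cos λ, y = cos φ sin λ, z = sin φ).
The central angle between the endpoints is δ = arccos(p₁·p₂) ≈ 0.262 rad (15.0°).
Interpolate at f = 3/5 with slerp weights a = sin((1−f)δ)/sin δ ≈ 0.404, b = sin(fδ)/sin δ ≈ 0.604.
p = a·p₁ + b·p₂ ≈ (0.234, 0.851, 0.469); φ = arcsin(p_z) ≈ 28.00°, λ = atan2(p_y, p_x) ≈ 74.63°.

≈ 28°N, 75°E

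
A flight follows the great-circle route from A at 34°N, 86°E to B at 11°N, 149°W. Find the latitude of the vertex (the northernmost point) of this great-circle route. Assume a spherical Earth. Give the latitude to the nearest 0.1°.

The great circle lies in the plane with unit normal n̂ = (p₁ × p₂)/|p₁ × p₂|.
Here n̂_z ≈ +0.715; the vertex latitude is φ_max = arccos|n̂_z| ≈ 44.4°.

≈ 44.4°N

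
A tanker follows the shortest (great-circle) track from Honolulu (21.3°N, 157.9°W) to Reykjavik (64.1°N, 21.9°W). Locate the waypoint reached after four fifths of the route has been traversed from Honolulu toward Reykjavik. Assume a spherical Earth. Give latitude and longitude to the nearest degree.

≈ 73°N, 65°W

Convert each endpoint to a unit vector on the sphere (x = cos φ cos λ, y = cos φ sin λ, z = sin φ).
The central angle between the endpoints is δ = arccos(p₁·p₂) ≈ 1.537 rad (88.1°).
Interpolate at f = 4/5 with slerp weights a = sin((1−f)δ)/sin δ ≈ 0.303, b = sin(fδ)/sin δ ≈ 0.943.
p = a·p₁ + b·p₂ ≈ (0.121, -0.260, 0.958); φ = arcsin(p_z) ≈ 73.36°, λ = atan2(p_y, p_x) ≈ -65.06°.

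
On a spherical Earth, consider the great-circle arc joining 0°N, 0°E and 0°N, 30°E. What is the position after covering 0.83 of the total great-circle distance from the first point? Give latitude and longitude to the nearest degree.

≈ 0°N, 25°E

The haversine formula gives a central angle δ ≈ 0.524 rad (30.0°) between the endpoints.
Interpolate at f = 0.83 with slerp weights a = sin((1−f)δ)/sin δ ≈ 0.178, b = sin(fδ)/sin δ ≈ 0.842.
p = a·p₁ + b·p₂ ≈ (0.907, 0.421, 0.000); φ = arcsin(p_z) ≈ 0.00°, λ = atan2(p_y, p_x) ≈ 24.90°.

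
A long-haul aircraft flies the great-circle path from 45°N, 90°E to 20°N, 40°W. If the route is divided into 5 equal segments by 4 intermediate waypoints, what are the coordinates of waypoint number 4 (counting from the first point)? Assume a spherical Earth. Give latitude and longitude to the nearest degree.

From cos δ = sin φ₁ sin φ₂ + cos φ₁ cos φ₂ cos Δλ, the central angle is δ ≈ 1.757 rad (100.7°).
Interpolate at f = 4/5 with slerp weights a = sin((1−f)δ)/sin δ ≈ 0.350, b = sin(fδ)/sin δ ≈ 1.004.
p = a·p₁ + b·p₂ ≈ (0.723, -0.359, 0.591); φ = arcsin(p_z) ≈ 36.23°, λ = atan2(p_y, p_x) ≈ -26.39°.

≈ 36°N, 26°W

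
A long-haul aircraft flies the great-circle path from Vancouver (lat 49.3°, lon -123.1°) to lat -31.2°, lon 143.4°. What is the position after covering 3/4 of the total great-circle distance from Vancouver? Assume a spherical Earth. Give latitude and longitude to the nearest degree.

≈ lat -10°, lon 164°

Write both endpoints as unit vectors p₁, p₂ with components (cos φ cos λ, cos φ sin λ, sin φ).
The central angle between the endpoints is δ = arccos(p₁·p₂) ≈ 2.012 rad (115.3°).
Interpolate at f = 3/4 with slerp weights a = sin((1−f)δ)/sin δ ≈ 0.533, b = sin(fδ)/sin δ ≈ 1.104.
p = a·p₁ + b·p₂ ≈ (-0.948, 0.272, -0.168); φ = arcsin(p_z) ≈ -9.65°, λ = atan2(p_y, p_x) ≈ 164.00°.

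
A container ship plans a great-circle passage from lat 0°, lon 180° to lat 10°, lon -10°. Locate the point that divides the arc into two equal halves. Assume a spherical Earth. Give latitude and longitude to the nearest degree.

Write both endpoints as unit vectors p₁, p₂ with components (cos φ cos λ, cos φ sin λ, sin φ).
The central angle between the endpoints is δ = arccos(p₁·p₂) ≈ 2.895 rad (165.9°).
Interpolate at f = 1/2 with slerp weights a = sin((1−f)δ)/sin δ ≈ 4.072, b = sin(fδ)/sin δ ≈ 4.072.
p = a·p₁ + b·p₂ ≈ (-0.123, -0.696, 0.707); φ = arcsin(p_z) ≈ 45.00°, λ = atan2(p_y, p_x) ≈ -100.00°.

≈ lat 45°, lon -100°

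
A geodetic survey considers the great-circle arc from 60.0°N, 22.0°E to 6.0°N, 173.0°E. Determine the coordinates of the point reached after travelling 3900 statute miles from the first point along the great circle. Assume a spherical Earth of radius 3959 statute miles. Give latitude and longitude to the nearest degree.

The haversine formula gives a central angle δ ≈ 1.922 rad (110.1°) between the endpoints. The total great-circle distance is δ·R ≈ 1.922 × 3959 ≈ 7611 mi, so the target fraction is f = 3900/7611 ≈ 0.512.
Interpolate at f ≈ 0.512 with slerp weights a = sin((1−f)δ)/sin δ ≈ 0.858, b = sin(fδ)/sin δ ≈ 0.888.
p = a·p₁ + b·p₂ ≈ (-0.478, 0.268, 0.836); φ = arcsin(p_z) ≈ 56.75°, λ = atan2(p_y, p_x) ≈ 150.70°.

≈ 57°N, 151°E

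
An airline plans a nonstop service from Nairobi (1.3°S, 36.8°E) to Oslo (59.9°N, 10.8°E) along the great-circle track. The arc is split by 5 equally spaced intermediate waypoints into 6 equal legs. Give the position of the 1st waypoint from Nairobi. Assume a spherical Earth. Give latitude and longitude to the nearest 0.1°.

≈ (9.1°N, 34.2°E)

Write both endpoints as unit vectors p₁, p₂ with components (cos φ cos λ, cos φ sin λ, sin φ).
The central angle between the endpoints is δ = arccos(p₁·p₂) ≈ 1.125 rad (64.5°).
Interpolate at f = 1/6 with slerp weights a = sin((1−f)δ)/sin δ ≈ 0.893, b = sin(fδ)/sin δ ≈ 0.207.
p = a·p₁ + b·p₂ ≈ (0.817, 0.554, 0.158); φ = arcsin(p_z) ≈ 9.12°, λ = atan2(p_y, p_x) ≈ 34.16°.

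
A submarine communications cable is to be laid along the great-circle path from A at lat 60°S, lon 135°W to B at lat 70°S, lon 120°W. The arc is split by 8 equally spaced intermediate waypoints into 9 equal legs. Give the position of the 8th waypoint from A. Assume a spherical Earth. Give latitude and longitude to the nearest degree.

The haversine formula gives a central angle δ ≈ 0.205 rad (11.8°) between the endpoints.
Interpolate at f = 8/9 with slerp weights a = sin((1−f)δ)/sin δ ≈ 0.112, b = sin(fδ)/sin δ ≈ 0.890.
p = a·p₁ + b·p₂ ≈ (-0.192, -0.303, -0.933); φ = arcsin(p_z) ≈ -68.97°, λ = atan2(p_y, p_x) ≈ -122.31°.

≈ lat 69°S, lon 122°W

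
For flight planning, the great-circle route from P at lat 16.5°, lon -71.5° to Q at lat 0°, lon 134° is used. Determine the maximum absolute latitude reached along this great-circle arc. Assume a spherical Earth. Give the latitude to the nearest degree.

≈ 35°

The great circle lies in the plane with unit normal n̂ = (p₁ × p₂)/|p₁ × p₂|.
Here n̂_z ≈ -0.824; the vertex latitude is φ_max = arccos|n̂_z| ≈ 34.5°.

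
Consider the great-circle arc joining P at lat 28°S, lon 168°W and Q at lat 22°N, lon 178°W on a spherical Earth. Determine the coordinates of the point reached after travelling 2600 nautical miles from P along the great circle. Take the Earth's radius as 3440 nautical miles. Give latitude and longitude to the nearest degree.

≈ lat 15°N, lon 176°W

From cos δ = sin φ₁ sin φ₂ + cos φ₁ cos φ₂ cos Δλ, the central angle is δ ≈ 0.889 rad (50.9°). The total great-circle distance is δ·R ≈ 0.889 × 3440 ≈ 3057 nmi, so the target fraction is f = 2600/3057 ≈ 0.850.
Interpolate at f ≈ 0.850 with slerp weights a = sin((1−f)δ)/sin δ ≈ 0.171, b = sin(fδ)/sin δ ≈ 0.884.
p = a·p₁ + b·p₂ ≈ (-0.966, -0.060, 0.251); φ = arcsin(p_z) ≈ 14.52°, λ = atan2(p_y, p_x) ≈ -176.45°.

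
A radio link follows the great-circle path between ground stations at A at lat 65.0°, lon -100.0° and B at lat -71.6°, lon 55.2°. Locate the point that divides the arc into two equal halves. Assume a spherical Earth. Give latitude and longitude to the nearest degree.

≈ lat -13°, lon -56°

Convert each endpoint to a unit vector on the sphere (x = cos φ cos λ, y = cos φ sin λ, z = sin φ).
The central angle between the endpoints is δ = arccos(p₁·p₂) ≈ 2.947 rad (168.8°).
Interpolate at f = 1/2 with slerp weights a = sin((1−f)δ)/sin δ ≈ 5.139, b = sin(fδ)/sin δ ≈ 5.139.
p = a·p₁ + b·p₂ ≈ (0.549, -0.807, -0.219); φ = arcsin(p_z) ≈ -12.64°, λ = atan2(p_y, p_x) ≈ -55.79°.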